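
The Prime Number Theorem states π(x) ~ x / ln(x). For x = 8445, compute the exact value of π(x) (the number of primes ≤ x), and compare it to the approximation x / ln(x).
π(8445) = 1056;  x/ln(x) ≈ 934.04;  relative error ≈ 11.55%.

Directly count primes up to 8445: π(8445) = 1056. The PNT approximation gives 8445/ln(8445) ≈ 8445/9.04133 ≈ 934.04. Relative error (π(x) − x/ln(x)) / π(x) ≈ 11.55%; the approximation is known to undercount slightly (Li(x) is a better estimate).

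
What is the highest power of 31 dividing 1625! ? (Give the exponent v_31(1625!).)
v_31(1625!) = 53

Legendre's formula: v_p(n!) = Σ_{k ≥ 1} ⌊n / p^k⌋. For p = 31, n = 1625, the terms are:
  ⌊1625/31^1⌋ = ⌊1625/31⌋ = 52
  ⌊1625/31^2⌋ = ⌊1625/961⌋ = 1
(the next term ⌊1625/31^3⌋ = 0, terminating the sum). Summing: v_31(1625!) = 52 + 1 = 53.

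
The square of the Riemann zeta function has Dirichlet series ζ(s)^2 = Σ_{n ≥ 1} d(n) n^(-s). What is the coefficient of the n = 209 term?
d(209) = 4

ζ(s)^2 = (Σ 1/m^s)(Σ 1/k^s). The coefficient of 1/n^s in the product is the number of ordered pairs (m, k) with mk = n, which equals d(n). For n = 209, divisors are [1, 11, 19, 209], so d(209) = 4.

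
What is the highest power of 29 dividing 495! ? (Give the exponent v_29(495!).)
v_29(495!) = 17

Legendre's formula: v_p(n!) = Σ_{k ≥ 1} ⌊n / p^k⌋. For p = 29, n = 495, the terms are:
  ⌊495/29^1⌋ = ⌊495/29⌋ = 17
(the next term ⌊495/29^2⌋ = 0, terminating the sum). Summing: v_29(495!) = 17 = 17.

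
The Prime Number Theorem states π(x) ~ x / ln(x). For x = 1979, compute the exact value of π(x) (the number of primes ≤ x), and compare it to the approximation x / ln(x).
π(1979) = 299;  x/ln(x) ≈ 260.73;  relative error ≈ 12.80%.

Directly count primes up to 1979: π(1979) = 299. The PNT approximation gives 1979/ln(1979) ≈ 1979/7.59035 ≈ 260.73. Relative error (π(x) − x/ln(x)) / π(x) ≈ 12.80%; the approximation is known to undercount slightly (Li(x) is a better estimate).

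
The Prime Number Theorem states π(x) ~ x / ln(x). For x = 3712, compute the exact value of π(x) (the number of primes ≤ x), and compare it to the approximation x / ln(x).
π(3712) = 518;  x/ln(x) ≈ 451.62;  relative error ≈ 12.81%.

Directly count primes up to 3712: π(3712) = 518. The PNT approximation gives 3712/ln(3712) ≈ 3712/8.21933 ≈ 451.62. Relative error (π(x) − x/ln(x)) / π(x) ≈ 12.81%; the approximation is known to undercount slightly (Li(x) is a better estimate).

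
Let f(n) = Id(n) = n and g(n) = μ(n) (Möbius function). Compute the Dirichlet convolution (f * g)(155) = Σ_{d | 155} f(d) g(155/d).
(Id * μ)(155) = 120

Divisors of 155: [1, 5, 31, 155]. For each d | 155:
  d = 1: Id(1) · μ(155/1) = 1 · 1 = 1
  d = 5: Id(5) · μ(155/5) = 5 · -1 = -5
  d = 31: Id(31) · μ(155/31) = 31 · -1 = -31
  d = 155: Id(155) · μ(155/155) = 155 · 1 = 155
Summing: (Id * μ)(155) = 1 + -5 + -31 + 155 = 120.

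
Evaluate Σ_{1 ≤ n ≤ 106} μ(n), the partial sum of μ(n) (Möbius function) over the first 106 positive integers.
Σ_{n ≤ 106} μ(n) = -2

Compute μ(n) for each 1 ≤ n ≤ 106: μ(1) = 1, μ(2) = -1, μ(3) = -1, μ(4) = 0, μ(5) = -1, μ(6) = 1, μ(7) = -1, μ(8) = 0, μ(9) = 0, μ(10) = 1, μ(11) = -1, μ(12) = 0, μ(13) = -1, μ(14) = 1, μ(15) = 1, μ(16) = 0, μ(17) = -1, μ(18) = 0, μ(19) = -1, μ(20) = 0, μ(21) = 1, μ(22) = 1, μ(23) = -1, μ(24) = 0, μ(25) = 0, μ(26) = 1, μ(27) = 0, μ(28) = 0, μ(29) = -1, μ(30) = -1, μ(31) = -1, μ(32) = 0, μ(33) = 1, μ(34) = 1, μ(35) = 1, μ(36) = 0, μ(37) = -1, μ(38) = 1, μ(39) = 1, μ(40) = 0, μ(41) = -1, μ(42) = -1, μ(43) = -1, μ(44) = 0, μ(45) = 0, μ(46) = 1, μ(47) = -1, μ(48) = 0, μ(49) = 0, μ(50) = 0, μ(51) = 1, μ(52) = 0, μ(53) = -1, μ(54) = 0, μ(55) = 1, μ(56) = 0, μ(57) = 1, μ(58) = 1, μ(59) = -1, μ(60) = 0, μ(61) = -1, μ(62) = 1, μ(63) = 0, μ(64) = 0, μ(65) = 1, μ(66) = -1, μ(67) = -1, μ(68) = 0, μ(69) = 1, μ(70) = -1, μ(71) = -1, μ(72) = 0, μ(73) = -1, μ(74) = 1, μ(75) = 0, μ(76) = 0, μ(77) = 1, μ(78) = -1, μ(79) = -1, μ(80) = 0, μ(81) = 0, μ(82) = 1, μ(83) = -1, μ(84) = 0, μ(85) = 1, μ(86) = 1, μ(87) = 1, μ(88) = 0, μ(89) = -1, μ(90) = 0, μ(91) = 1, μ(92) = 0, μ(93) = 1, μ(94) = 1, μ(95) = 1, μ(96) = 0, μ(97) = -1, μ(98) = 0, μ(99) = 0, μ(100) = 0, μ(101) = -1, μ(102) = -1, μ(103) = -1, μ(104) = 0, μ(105) = -1, μ(106) = 1. Summing all 106 values: -2. (Mertens function M(x) = Σ_{n ≤ x} μ(n); on average M(x) should be small (PNT ⟺ M(x) = o(x)).)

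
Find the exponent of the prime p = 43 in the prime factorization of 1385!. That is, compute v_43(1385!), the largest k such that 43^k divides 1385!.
v_43(1385!) = 32

Legendre's formula: v_p(n!) = Σ_{k ≥ 1} ⌊n / p^k⌋. For p = 43, n = 1385, the terms are:
  ⌊1385/43^1⌋ = ⌊1385/43⌋ = 32
(the next term ⌊1385/43^2⌋ = 0, terminating the sum). Summing: v_43(1385!) = 32 = 32.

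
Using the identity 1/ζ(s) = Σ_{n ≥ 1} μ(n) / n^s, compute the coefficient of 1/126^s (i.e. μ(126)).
μ(126) = 0

Factor n = 126 = 2 · 3^2 · 7. μ(n) = 0 if any exponent ≥ 2 (not squarefree); otherwise μ(n) = (−1)^{ω(n)} where ω(n) is the number of distinct prime factors. Applying: μ(126) = 0.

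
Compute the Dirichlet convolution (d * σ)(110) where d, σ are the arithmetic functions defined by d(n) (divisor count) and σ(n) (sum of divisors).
(d * σ)(110) = 560

Divisors of 110: [1, 2, 5, 10, 11, 22, 55, 110]. For each d | 110:
  d = 1: d(1) · σ(110/1) = 1 · 216 = 216
  d = 2: d(2) · σ(110/2) = 2 · 72 = 144
  d = 5: d(5) · σ(110/5) = 2 · 36 = 72
  d = 10: d(10) · σ(110/10) = 4 · 12 = 48
  d = 11: d(11) · σ(110/11) = 2 · 18 = 36
  d = 22: d(22) · σ(110/22) = 4 · 6 = 24
  d = 55: d(55) · σ(110/55) = 4 · 3 = 12
  d = 110: d(110) · σ(110/110) = 8 · 1 = 8
Summing: (d * σ)(110) = 216 + 144 + 72 + 48 + 36 + 24 + 12 + 8 = 560.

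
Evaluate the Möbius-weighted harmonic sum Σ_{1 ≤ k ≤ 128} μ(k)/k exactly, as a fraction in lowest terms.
Σ μ(k)/k = -228455996623300386843096283835194191857230682/401447693933303618909444119902604513664588524773

Values of μ(k) for 1 ≤ k ≤ 128: μ(1) = 1, μ(2) = -1, μ(3) = -1, μ(5) = -1, μ(6) = 1, μ(7) = -1, μ(10) = 1, μ(11) = -1, μ(13) = -1, μ(14) = 1, μ(15) = 1, μ(17) = -1, μ(19) = -1, μ(21) = 1, μ(22) = 1, μ(23) = -1, μ(26) = 1, μ(29) = -1, μ(30) = -1, μ(31) = -1, μ(33) = 1, μ(34) = 1, μ(35) = 1, μ(37) = -1, μ(38) = 1, μ(39) = 1, μ(41) = -1, μ(42) = -1, μ(43) = -1, μ(46) = 1, μ(47) = -1, μ(51) = 1, μ(53) = -1, μ(55) = 1, μ(57) = 1, μ(58) = 1, μ(59) = -1, μ(61) = -1, μ(62) = 1, μ(65) = 1, μ(66) = -1, μ(67) = -1, μ(69) = 1, μ(70) = -1, μ(71) = -1, μ(73) = -1, μ(74) = 1, μ(77) = 1, μ(78) = -1, μ(79) = -1, μ(82) = 1, μ(83) = -1, μ(85) = 1, μ(86) = 1, μ(87) = 1, μ(89) = -1, μ(91) = 1, μ(93) = 1, μ(94) = 1, μ(95) = 1, μ(97) = -1, μ(101) = -1, μ(102) = -1, μ(103) = -1, μ(105) = -1, μ(106) = 1, μ(107) = -1, μ(109) = -1, μ(110) = -1, μ(111) = 1, μ(113) = -1, μ(114) = -1, μ(115) = 1, μ(118) = 1, μ(119) = 1, μ(122) = 1, μ(123) = 1, μ(127) = -1, with μ = 0 on non-squarefree integers. Summing μ(k)/k for k where μ(k) ≠ 0 gives -228455996623300386843096283835194191857230682/401447693933303618909444119902604513664588524773 ≈ -0.0006. (PNT ⟺ this sum → 0 as n → ∞.)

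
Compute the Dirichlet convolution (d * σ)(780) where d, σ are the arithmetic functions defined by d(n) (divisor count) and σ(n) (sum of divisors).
(d * σ)(780) = 12288

Divisors of 780: [1, 2, 3, 4, 5, 6, 10, 12, 13, 15, 20, 26, 30, 39, 52, 60, 65, 78, 130, 156, 195, 260, 390, 780]. For each d | 780:
  d = 1: d(1) · σ(780/1) = 1 · 2352 = 2352
  d = 2: d(2) · σ(780/2) = 2 · 1008 = 2016
  d = 3: d(3) · σ(780/3) = 2 · 588 = 1176
  d = 4: d(4) · σ(780/4) = 3 · 336 = 1008
  d = 5: d(5) · σ(780/5) = 2 · 392 = 784
  d = 6: d(6) · σ(780/6) = 4 · 252 = 1008
  d = 10: d(10) · σ(780/10) = 4 · 168 = 672
  d = 12: d(12) · σ(780/12) = 6 · 84 = 504
  d = 13: d(13) · σ(780/13) = 2 · 168 = 336
  d = 15: d(15) · σ(780/15) = 4 · 98 = 392
  d = 20: d(20) · σ(780/20) = 6 · 56 = 336
  d = 26: d(26) · σ(780/26) = 4 · 72 = 288
  d = 30: d(30) · σ(780/30) = 8 · 42 = 336
  d = 39: d(39) · σ(780/39) = 4 · 42 = 168
  d = 52: d(52) · σ(780/52) = 6 · 24 = 144
  d = 60: d(60) · σ(780/60) = 12 · 14 = 168
  d = 65: d(65) · σ(780/65) = 4 · 28 = 112
  d = 78: d(78) · σ(780/78) = 8 · 18 = 144
  d = 130: d(130) · σ(780/130) = 8 · 12 = 96
  d = 156: d(156) · σ(780/156) = 12 · 6 = 72
  d = 195: d(195) · σ(780/195) = 8 · 7 = 56
  d = 260: d(260) · σ(780/260) = 12 · 4 = 48
  d = 390: d(390) · σ(780/390) = 16 · 3 = 48
  d = 780: d(780) · σ(780/780) = 24 · 1 = 24
Summing: (d * σ)(780) = 2352 + 2016 + 1176 + 1008 + 784 + 1008 + 672 + 504 + 336 + 392 + 336 + 288 + 336 + 168 + 144 + 168 + 112 + 144 + 96 + 72 + 56 + 48 + 48 + 24 = 12288.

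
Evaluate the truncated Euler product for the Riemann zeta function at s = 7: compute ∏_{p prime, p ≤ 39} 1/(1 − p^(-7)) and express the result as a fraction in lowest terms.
∏ = 390612576496222063474132638651406606464249171649995563732972174614898335928125/387378248056510136247638717957281013418108703654497719879651674737546587052032

The primes p ≤ 39 are [2, 3, 5, 7, 11, 13, 17, 19, 23, 29, 31, 37]. For each prime, (1 − 1/p^7)^(-1) = p^7 / (p^7 − 1). The product is (1 − 1/2^7)^(-1), (1 − 1/3^7)^(-1), (1 − 1/5^7)^(-1), (1 − 1/7^7)^(-1), (1 − 1/11^7)^(-1), (1 − 1/13^7)^(-1), (1 − 1/17^7)^(-1), (1 − 1/19^7)^(-1), (1 − 1/23^7)^(-1), (1 − 1/29^7)^(-1), (1 − 1/31^7)^(-1), (1 − 1/37^7)^(-1) = ∏ p^7 / (p^7 − 1) = 390612576496222063474132638651406606464249171649995563732972174614898335928125/387378248056510136247638717957281013418108703654497719879651674737546587052032.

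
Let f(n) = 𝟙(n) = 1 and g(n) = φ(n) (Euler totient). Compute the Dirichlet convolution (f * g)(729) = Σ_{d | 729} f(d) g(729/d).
(𝟙 * φ)(729) = 729

Divisors of 729: [1, 3, 9, 27, 81, 243, 729]. For each d | 729:
  d = 1: 𝟙(1) · φ(729/1) = 1 · 486 = 486
  d = 3: 𝟙(3) · φ(729/3) = 1 · 162 = 162
  d = 9: 𝟙(9) · φ(729/9) = 1 · 54 = 54
  d = 27: 𝟙(27) · φ(729/27) = 1 · 18 = 18
  d = 81: 𝟙(81) · φ(729/81) = 1 · 6 = 6
  d = 243: 𝟙(243) · φ(729/243) = 1 · 2 = 2
  d = 729: 𝟙(729) · φ(729/729) = 1 · 1 = 1
Summing: (𝟙 * φ)(729) = 486 + 162 + 54 + 18 + 6 + 2 + 1 = 729.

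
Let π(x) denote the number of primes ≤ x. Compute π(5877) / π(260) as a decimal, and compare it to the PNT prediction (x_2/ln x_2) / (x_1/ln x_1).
π(5877)/π(260) = 773/55 ≈ 14.0545;  PNT prediction ≈ 14.4827.

π(260) = 55 and π(5877) = 773, so π(5877)/π(260) ≈ 14.0545. The PNT-predicted ratio is (5877/ln(5877)) / (260/ln(260)) ≈ 14.4827. The two agree to within a few percent, as expected.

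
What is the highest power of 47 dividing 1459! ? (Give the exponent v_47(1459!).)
v_47(1459!) = 31

Legendre's formula: v_p(n!) = Σ_{k ≥ 1} ⌊n / p^k⌋. For p = 47, n = 1459, the terms are:
  ⌊1459/47^1⌋ = ⌊1459/47⌋ = 31
(the next term ⌊1459/47^2⌋ = 0, terminating the sum). Summing: v_47(1459!) = 31 = 31.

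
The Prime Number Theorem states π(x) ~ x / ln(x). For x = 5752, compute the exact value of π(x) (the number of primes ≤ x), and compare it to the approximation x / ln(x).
π(5752) = 757;  x/ln(x) ≈ 664.41;  relative error ≈ 12.23%.

Directly count primes up to 5752: π(5752) = 757. The PNT approximation gives 5752/ln(5752) ≈ 5752/8.65730 ≈ 664.41. Relative error (π(x) − x/ln(x)) / π(x) ≈ 12.23%; the approximation is known to undercount slightly (Li(x) is a better estimate).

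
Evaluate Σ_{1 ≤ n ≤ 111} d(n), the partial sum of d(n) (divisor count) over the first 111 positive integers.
Σ_{n ≤ 111} d(n) = 542

Compute d(n) for each 1 ≤ n ≤ 111: d(1) = 1, d(2) = 2, d(3) = 2, d(4) = 3, d(5) = 2, d(6) = 4, d(7) = 2, d(8) = 4, d(9) = 3, d(10) = 4, d(11) = 2, d(12) = 6, d(13) = 2, d(14) = 4, d(15) = 4, d(16) = 5, d(17) = 2, d(18) = 6, d(19) = 2, d(20) = 6, d(21) = 4, d(22) = 4, d(23) = 2, d(24) = 8, d(25) = 3, d(26) = 4, d(27) = 4, d(28) = 6, d(29) = 2, d(30) = 8, d(31) = 2, d(32) = 6, d(33) = 4, d(34) = 4, d(35) = 4, d(36) = 9, d(37) = 2, d(38) = 4, d(39) = 4, d(40) = 8, d(41) = 2, d(42) = 8, d(43) = 2, d(44) = 6, d(45) = 6, d(46) = 4, d(47) = 2, d(48) = 10, d(49) = 3, d(50) = 6, d(51) = 4, d(52) = 6, d(53) = 2, d(54) = 8, d(55) = 4, d(56) = 8, d(57) = 4, d(58) = 4, d(59) = 2, d(60) = 12, d(61) = 2, d(62) = 4, d(63) = 6, d(64) = 7, d(65) = 4, d(66) = 8, d(67) = 2, d(68) = 6, d(69) = 4, d(70) = 8, d(71) = 2, d(72) = 12, d(73) = 2, d(74) = 4, d(75) = 6, d(76) = 6, d(77) = 4, d(78) = 8, d(79) = 2, d(80) = 10, d(81) = 5, d(82) = 4, d(83) = 2, d(84) = 12, d(85) = 4, d(86) = 4, d(87) = 4, d(88) = 8, d(89) = 2, d(90) = 12, d(91) = 4, d(92) = 6, d(93) = 4, d(94) = 4, d(95) = 4, d(96) = 12, d(97) = 2, d(98) = 6, d(99) = 6, d(100) = 9, d(101) = 2, d(102) = 8, d(103) = 2, d(104) = 8, d(105) = 8, d(106) = 4, d(107) = 2, d(108) = 12, d(109) = 2, d(110) = 8, d(111) = 4. Summing all 111 values: 542. (Dirichlet's divisor formula: Σ_{n ≤ x} d(n) = x ln(x) + (2γ − 1) x + O(√x). For x = 111, the asymptotic estimate is ≈ 539.90.)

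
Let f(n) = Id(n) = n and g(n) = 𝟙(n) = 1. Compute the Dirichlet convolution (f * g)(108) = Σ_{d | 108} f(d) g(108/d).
(Id * 𝟙)(108) = 280

Divisors of 108: [1, 2, 3, 4, 6, 9, 12, 18, 27, 36, 54, 108]. For each d | 108:
  d = 1: Id(1) · 𝟙(108/1) = 1 · 1 = 1
  d = 2: Id(2) · 𝟙(108/2) = 2 · 1 = 2
  d = 3: Id(3) · 𝟙(108/3) = 3 · 1 = 3
  d = 4: Id(4) · 𝟙(108/4) = 4 · 1 = 4
  d = 6: Id(6) · 𝟙(108/6) = 6 · 1 = 6
  d = 9: Id(9) · 𝟙(108/9) = 9 · 1 = 9
  d = 12: Id(12) · 𝟙(108/12) = 12 · 1 = 12
  d = 18: Id(18) · 𝟙(108/18) = 18 · 1 = 18
  d = 27: Id(27) · 𝟙(108/27) = 27 · 1 = 27
  d = 36: Id(36) · 𝟙(108/36) = 36 · 1 = 36
  d = 54: Id(54) · 𝟙(108/54) = 54 · 1 = 54
  d = 108: Id(108) · 𝟙(108/108) = 108 · 1 = 108
Summing: (Id * 𝟙)(108) = 1 + 2 + 3 + 4 + 6 + 9 + 12 + 18 + 27 + 36 + 54 + 108 = 280.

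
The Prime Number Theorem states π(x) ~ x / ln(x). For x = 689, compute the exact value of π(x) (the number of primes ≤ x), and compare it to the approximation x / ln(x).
π(689) = 124;  x/ln(x) ≈ 105.43;  relative error ≈ 14.98%.

Directly count primes up to 689: π(689) = 124. The PNT approximation gives 689/ln(689) ≈ 689/6.53524 ≈ 105.43. Relative error (π(x) − x/ln(x)) / π(x) ≈ 14.98%; the approximation is known to undercount slightly (Li(x) is a better estimate).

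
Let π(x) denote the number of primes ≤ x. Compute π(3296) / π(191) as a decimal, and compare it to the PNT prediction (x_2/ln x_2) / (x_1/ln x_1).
π(3296)/π(191) = 462/43 ≈ 10.7442;  PNT prediction ≈ 11.1890.

π(191) = 43 and π(3296) = 462, so π(3296)/π(191) ≈ 10.7442. The PNT-predicted ratio is (3296/ln(3296)) / (191/ln(191)) ≈ 11.1890. The two agree to within a few percent, as expected.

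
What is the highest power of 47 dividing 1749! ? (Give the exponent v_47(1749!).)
v_47(1749!) = 37

Legendre's formula: v_p(n!) = Σ_{k ≥ 1} ⌊n / p^k⌋. For p = 47, n = 1749, the terms are:
  ⌊1749/47^1⌋ = ⌊1749/47⌋ = 37
(the next term ⌊1749/47^2⌋ = 0, terminating the sum). Summing: v_47(1749!) = 37 = 37.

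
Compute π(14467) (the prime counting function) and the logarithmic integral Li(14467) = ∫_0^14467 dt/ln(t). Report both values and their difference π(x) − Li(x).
π(14467) = 1696;  Li(14467) ≈ 1721.09;  π(x) − Li(x) ≈ -25.09.

Direct count of primes ≤ 14467 gives π(14467) = 1696. Numerical evaluation of the logarithmic integral gives Li(14467) ≈ 1721.09. The difference π(x) − Li(x) ≈ -25.09 is typically negative for small/moderate x (Li(x) overestimates), though Littlewood's theorem shows this sign changes infinitely often.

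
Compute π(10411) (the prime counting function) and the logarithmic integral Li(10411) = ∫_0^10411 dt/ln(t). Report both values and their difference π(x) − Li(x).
π(10411) = 1274;  Li(10411) ≈ 1290.66;  π(x) − Li(x) ≈ -16.66.

Direct count of primes ≤ 10411 gives π(10411) = 1274. Numerical evaluation of the logarithmic integral gives Li(10411) ≈ 1290.66. The difference π(x) − Li(x) ≈ -16.66 is typically negative for small/moderate x (Li(x) overestimates), though Littlewood's theorem shows this sign changes infinitely often.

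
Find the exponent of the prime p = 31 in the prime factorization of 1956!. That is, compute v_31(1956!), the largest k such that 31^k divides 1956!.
v_31(1956!) = 65

Legendre's formula: v_p(n!) = Σ_{k ≥ 1} ⌊n / p^k⌋. For p = 31, n = 1956, the terms are:
  ⌊1956/31^1⌋ = ⌊1956/31⌋ = 63
  ⌊1956/31^2⌋ = ⌊1956/961⌋ = 2
(the next term ⌊1956/31^3⌋ = 0, terminating the sum). Summing: v_31(1956!) = 63 + 2 = 65.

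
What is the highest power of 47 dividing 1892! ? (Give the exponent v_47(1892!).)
v_47(1892!) = 40

Legendre's formula: v_p(n!) = Σ_{k ≥ 1} ⌊n / p^k⌋. For p = 47, n = 1892, the terms are:
  ⌊1892/47^1⌋ = ⌊1892/47⌋ = 40
(the next term ⌊1892/47^2⌋ = 0, terminating the sum). Summing: v_47(1892!) = 40 = 40.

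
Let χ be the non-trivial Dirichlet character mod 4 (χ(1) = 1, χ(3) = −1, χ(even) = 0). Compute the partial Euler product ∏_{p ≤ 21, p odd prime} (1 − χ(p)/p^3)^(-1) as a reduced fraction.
∏ = 2463517706231725/2542314678779904

The odd primes p ≤ 21 are [3, 5, 7, 11, 13, 17, 19]. For each, χ(p) = 1 if p ≡ 1 mod 4, χ(p) = −1 if p ≡ 3 mod 4. Taking (1 − χ(p)/p^3)^(-1) = p^3/(p^3 − χ(p)): (1 − (-1)/3^3)^(-1) · (1 − (1)/5^3)^(-1) · (1 − (-1)/7^3)^(-1) · (1 − (-1)/11^3)^(-1) · (1 − (1)/13^3)^(-1) · (1 − (1)/17^3)^(-1) · (1 − (-1)/19^3)^(-1) = 2463517706231725/2542314678779904.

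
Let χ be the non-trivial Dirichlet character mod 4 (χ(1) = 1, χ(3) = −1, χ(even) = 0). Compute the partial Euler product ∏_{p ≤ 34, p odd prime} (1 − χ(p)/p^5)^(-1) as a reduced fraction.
∏ = 52015810615424538455317584769582112629834289625/52216435813704314792391924764477903837266444288

The odd primes p ≤ 34 are [3, 5, 7, 11, 13, 17, 19, 23, 29, 31]. For each, χ(p) = 1 if p ≡ 1 mod 4, χ(p) = −1 if p ≡ 3 mod 4. Taking (1 − χ(p)/p^5)^(-1) = p^5/(p^5 − χ(p)): (1 − (-1)/3^5)^(-1) · (1 − (1)/5^5)^(-1) · (1 − (-1)/7^5)^(-1) · (1 − (-1)/11^5)^(-1) · (1 − (1)/13^5)^(-1) · (1 − (1)/17^5)^(-1) · (1 − (-1)/19^5)^(-1) · (1 − (-1)/23^5)^(-1) · (1 − (1)/29^5)^(-1) · (1 − (-1)/31^5)^(-1) = 52015810615424538455317584769582112629834289625/52216435813704314792391924764477903837266444288.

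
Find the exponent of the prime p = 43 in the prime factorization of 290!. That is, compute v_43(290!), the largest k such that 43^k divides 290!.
v_43(290!) = 6

Legendre's formula: v_p(n!) = Σ_{k ≥ 1} ⌊n / p^k⌋. For p = 43, n = 290, the terms are:
  ⌊290/43^1⌋ = ⌊290/43⌋ = 6
(the next term ⌊290/43^2⌋ = 0, terminating the sum). Summing: v_43(290!) = 6 = 6.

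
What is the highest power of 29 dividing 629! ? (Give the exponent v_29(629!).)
v_29(629!) = 21

Legendre's formula: v_p(n!) = Σ_{k ≥ 1} ⌊n / p^k⌋. For p = 29, n = 629, the terms are:
  ⌊629/29^1⌋ = ⌊629/29⌋ = 21
(the next term ⌊629/29^2⌋ = 0, terminating the sum). Summing: v_29(629!) = 21 = 21.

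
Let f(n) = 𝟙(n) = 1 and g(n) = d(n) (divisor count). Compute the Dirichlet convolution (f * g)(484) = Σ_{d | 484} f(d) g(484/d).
(𝟙 * d)(484) = 36

Divisors of 484: [1, 2, 4, 11, 22, 44, 121, 242, 484]. For each d | 484:
  d = 1: 𝟙(1) · d(484/1) = 1 · 9 = 9
  d = 2: 𝟙(2) · d(484/2) = 1 · 6 = 6
  d = 4: 𝟙(4) · d(484/4) = 1 · 3 = 3
  d = 11: 𝟙(11) · d(484/11) = 1 · 6 = 6
  d = 22: 𝟙(22) · d(484/22) = 1 · 4 = 4
  d = 44: 𝟙(44) · d(484/44) = 1 · 2 = 2
  d = 121: 𝟙(121) · d(484/121) = 1 · 3 = 3
  d = 242: 𝟙(242) · d(484/242) = 1 · 2 = 2
  d = 484: 𝟙(484) · d(484/484) = 1 · 1 = 1
Summing: (𝟙 * d)(484) = 9 + 6 + 3 + 6 + 4 + 2 + 3 + 2 + 1 = 36.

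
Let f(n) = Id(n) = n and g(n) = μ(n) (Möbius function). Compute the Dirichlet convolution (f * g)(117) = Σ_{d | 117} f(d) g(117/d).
(Id * μ)(117) = 72

Divisors of 117: [1, 3, 9, 13, 39, 117]. For each d | 117:
  d = 1: Id(1) · μ(117/1) = 1 · 0 = 0
  d = 3: Id(3) · μ(117/3) = 3 · 1 = 3
  d = 9: Id(9) · μ(117/9) = 9 · -1 = -9
  d = 13: Id(13) · μ(117/13) = 13 · 0 = 0
  d = 39: Id(39) · μ(117/39) = 39 · -1 = -39
  d = 117: Id(117) · μ(117/117) = 117 · 1 = 117
Summing: (Id * μ)(117) = 0 + 3 + -9 + 0 + -39 + 117 = 72.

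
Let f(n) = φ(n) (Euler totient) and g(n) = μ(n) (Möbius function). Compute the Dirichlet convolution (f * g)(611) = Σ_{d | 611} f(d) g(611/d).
(φ * μ)(611) = 495

Divisors of 611: [1, 13, 47, 611]. For each d | 611:
  d = 1: φ(1) · μ(611/1) = 1 · 1 = 1
  d = 13: φ(13) · μ(611/13) = 12 · -1 = -12
  d = 47: φ(47) · μ(611/47) = 46 · -1 = -46
  d = 611: φ(611) · μ(611/611) = 552 · 1 = 552
Summing: (φ * μ)(611) = 1 + -12 + -46 + 552 = 495.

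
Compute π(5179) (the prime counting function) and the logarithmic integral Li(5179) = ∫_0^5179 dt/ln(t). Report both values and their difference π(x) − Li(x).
π(5179) = 690;  Li(5179) ≈ 705.25;  π(x) − Li(x) ≈ -15.25.

Direct count of primes ≤ 5179 gives π(5179) = 690. Numerical evaluation of the logarithmic integral gives Li(5179) ≈ 705.25. The difference π(x) − Li(x) ≈ -15.25 is typically negative for small/moderate x (Li(x) overestimates), though Littlewood's theorem shows this sign changes infinitely often.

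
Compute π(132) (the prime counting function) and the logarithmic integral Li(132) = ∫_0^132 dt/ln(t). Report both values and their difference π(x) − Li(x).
π(132) = 32;  Li(132) ≈ 36.86;  π(x) − Li(x) ≈ -4.86.

Direct count of primes ≤ 132 gives π(132) = 32. Numerical evaluation of the logarithmic integral gives Li(132) ≈ 36.86. The difference π(x) − Li(x) ≈ -4.86 is typically negative for small/moderate x (Li(x) overestimates), though Littlewood's theorem shows this sign changes infinitely often.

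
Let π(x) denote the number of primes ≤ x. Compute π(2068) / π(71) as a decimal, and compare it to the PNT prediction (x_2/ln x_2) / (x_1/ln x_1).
π(2068)/π(71) = 311/20 ≈ 15.5500;  PNT prediction ≈ 16.2631.

π(71) = 20 and π(2068) = 311, so π(2068)/π(71) ≈ 15.5500. The PNT-predicted ratio is (2068/ln(2068)) / (71/ln(71)) ≈ 16.2631. The two agree to within a few percent, as expected.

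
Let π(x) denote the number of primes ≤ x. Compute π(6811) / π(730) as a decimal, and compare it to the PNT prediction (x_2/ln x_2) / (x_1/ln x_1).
π(6811)/π(730) = 876/129 ≈ 6.7907;  PNT prediction ≈ 6.9694.

π(730) = 129 and π(6811) = 876, so π(6811)/π(730) ≈ 6.7907. The PNT-predicted ratio is (6811/ln(6811)) / (730/ln(730)) ≈ 6.9694. The two agree to within a few percent, as expected.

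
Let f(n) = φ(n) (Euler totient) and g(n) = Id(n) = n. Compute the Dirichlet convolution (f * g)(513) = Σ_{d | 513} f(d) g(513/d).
(φ * Id)(513) = 2997

Divisors of 513: [1, 3, 9, 19, 27, 57, 171, 513]. For each d | 513:
  d = 1: φ(1) · Id(513/1) = 1 · 513 = 513
  d = 3: φ(3) · Id(513/3) = 2 · 171 = 342
  d = 9: φ(9) · Id(513/9) = 6 · 57 = 342
  d = 19: φ(19) · Id(513/19) = 18 · 27 = 486
  d = 27: φ(27) · Id(513/27) = 18 · 19 = 342
  d = 57: φ(57) · Id(513/57) = 36 · 9 = 324
  d = 171: φ(171) · Id(513/171) = 108 · 3 = 324
  d = 513: φ(513) · Id(513/513) = 324 · 1 = 324
Summing: (φ * Id)(513) = 513 + 342 + 342 + 486 + 342 + 324 + 324 + 324 = 2997.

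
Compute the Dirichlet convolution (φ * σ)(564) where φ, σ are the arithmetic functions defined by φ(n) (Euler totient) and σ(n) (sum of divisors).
(φ * σ)(564) = 6768

Divisors of 564: [1, 2, 3, 4, 6, 12, 47, 94, 141, 188, 282, 564]. For each d | 564:
  d = 1: φ(1) · σ(564/1) = 1 · 1344 = 1344
  d = 2: φ(2) · σ(564/2) = 1 · 576 = 576
  d = 3: φ(3) · σ(564/3) = 2 · 336 = 672
  d = 4: φ(4) · σ(564/4) = 2 · 192 = 384
  d = 6: φ(6) · σ(564/6) = 2 · 144 = 288
  d = 12: φ(12) · σ(564/12) = 4 · 48 = 192
  d = 47: φ(47) · σ(564/47) = 46 · 28 = 1288
  d = 94: φ(94) · σ(564/94) = 46 · 12 = 552
  d = 141: φ(141) · σ(564/141) = 92 · 7 = 644
  d = 188: φ(188) · σ(564/188) = 92 · 4 = 368
  d = 282: φ(282) · σ(564/282) = 92 · 3 = 276
  d = 564: φ(564) · σ(564/564) = 184 · 1 = 184
Summing: (φ * σ)(564) = 1344 + 576 + 672 + 384 + 288 + 192 + 1288 + 552 + 644 + 368 + 276 + 184 = 6768.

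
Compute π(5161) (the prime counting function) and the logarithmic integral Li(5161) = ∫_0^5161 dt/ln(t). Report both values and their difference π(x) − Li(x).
π(5161) = 687;  Li(5161) ≈ 703.15;  π(x) − Li(x) ≈ -16.15.

Direct count of primes ≤ 5161 gives π(5161) = 687. Numerical evaluation of the logarithmic integral gives Li(5161) ≈ 703.15. The difference π(x) − Li(x) ≈ -16.15 is typically negative for small/moderate x (Li(x) overestimates), though Littlewood's theorem shows this sign changes infinitely often.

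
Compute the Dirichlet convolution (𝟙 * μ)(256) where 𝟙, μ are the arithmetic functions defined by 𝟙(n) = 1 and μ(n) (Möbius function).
(𝟙 * μ)(256) = 0

Divisors of 256: [1, 2, 4, 8, 16, 32, 64, 128, 256]. For each d | 256:
  d = 1: 𝟙(1) · μ(256/1) = 1 · 0 = 0
  d = 2: 𝟙(2) · μ(256/2) = 1 · 0 = 0
  d = 4: 𝟙(4) · μ(256/4) = 1 · 0 = 0
  d = 8: 𝟙(8) · μ(256/8) = 1 · 0 = 0
  d = 16: 𝟙(16) · μ(256/16) = 1 · 0 = 0
  d = 32: 𝟙(32) · μ(256/32) = 1 · 0 = 0
  d = 64: 𝟙(64) · μ(256/64) = 1 · 0 = 0
  d = 128: 𝟙(128) · μ(256/128) = 1 · -1 = -1
  d = 256: 𝟙(256) · μ(256/256) = 1 · 1 = 1
Summing: (𝟙 * μ)(256) = 0 + 0 + 0 + 0 + 0 + 0 + 0 + -1 + 1 = 0.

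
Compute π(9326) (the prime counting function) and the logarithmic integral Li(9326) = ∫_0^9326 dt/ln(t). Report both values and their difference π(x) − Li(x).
π(9326) = 1154;  Li(9326) ≈ 1172.68;  π(x) − Li(x) ≈ -18.68.

Direct count of primes ≤ 9326 gives π(9326) = 1154. Numerical evaluation of the logarithmic integral gives Li(9326) ≈ 1172.68. The difference π(x) − Li(x) ≈ -18.68 is typically negative for small/moderate x (Li(x) overestimates), though Littlewood's theorem shows this sign changes infinitely often.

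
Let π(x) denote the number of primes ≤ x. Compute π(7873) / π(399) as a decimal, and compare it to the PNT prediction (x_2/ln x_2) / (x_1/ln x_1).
π(7873)/π(399) = 994/78 ≈ 12.7436;  PNT prediction ≈ 13.1725.

π(399) = 78 and π(7873) = 994, so π(7873)/π(399) ≈ 12.7436. The PNT-predicted ratio is (7873/ln(7873)) / (399/ln(399)) ≈ 13.1725. The two agree to within a few percent, as expected.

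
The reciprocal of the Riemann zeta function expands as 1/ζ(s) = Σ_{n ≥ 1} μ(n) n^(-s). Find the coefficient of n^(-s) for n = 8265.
μ(8265) = 1

Factor n = 8265 = 3 · 5 · 19 · 29. μ(n) = 0 if any exponent ≥ 2 (not squarefree); otherwise μ(n) = (−1)^{ω(n)} where ω(n) is the number of distinct prime factors. Applying: μ(8265) = 1.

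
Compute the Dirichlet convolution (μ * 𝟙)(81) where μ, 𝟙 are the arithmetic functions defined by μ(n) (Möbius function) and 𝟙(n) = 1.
(μ * 𝟙)(81) = 0

Divisors of 81: [1, 3, 9, 27, 81]. For each d | 81:
  d = 1: μ(1) · 𝟙(81/1) = 1 · 1 = 1
  d = 3: μ(3) · 𝟙(81/3) = -1 · 1 = -1
  d = 9: μ(9) · 𝟙(81/9) = 0 · 1 = 0
  d = 27: μ(27) · 𝟙(81/27) = 0 · 1 = 0
  d = 81: μ(81) · 𝟙(81/81) = 0 · 1 = 0
Summing: (μ * 𝟙)(81) = 1 + -1 + 0 + 0 + 0 = 0.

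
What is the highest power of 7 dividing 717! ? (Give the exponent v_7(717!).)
v_7(717!) = 118

Legendre's formula: v_p(n!) = Σ_{k ≥ 1} ⌊n / p^k⌋. For p = 7, n = 717, the terms are:
  ⌊717/7^1⌋ = ⌊717/7⌋ = 102
  ⌊717/7^2⌋ = ⌊717/49⌋ = 14
  ⌊717/7^3⌋ = ⌊717/343⌋ = 2
(the next term ⌊717/7^4⌋ = 0, terminating the sum). Summing: v_7(717!) = 102 + 14 + 2 = 118.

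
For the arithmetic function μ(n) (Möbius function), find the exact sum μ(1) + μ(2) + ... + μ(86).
Σ_{n ≤ 86} μ(n) = -2

Compute μ(n) for each 1 ≤ n ≤ 86: μ(1) = 1, μ(2) = -1, μ(3) = -1, μ(4) = 0, μ(5) = -1, μ(6) = 1, μ(7) = -1, μ(8) = 0, μ(9) = 0, μ(10) = 1, μ(11) = -1, μ(12) = 0, μ(13) = -1, μ(14) = 1, μ(15) = 1, μ(16) = 0, μ(17) = -1, μ(18) = 0, μ(19) = -1, μ(20) = 0, μ(21) = 1, μ(22) = 1, μ(23) = -1, μ(24) = 0, μ(25) = 0, μ(26) = 1, μ(27) = 0, μ(28) = 0, μ(29) = -1, μ(30) = -1, μ(31) = -1, μ(32) = 0, μ(33) = 1, μ(34) = 1, μ(35) = 1, μ(36) = 0, μ(37) = -1, μ(38) = 1, μ(39) = 1, μ(40) = 0, μ(41) = -1, μ(42) = -1, μ(43) = -1, μ(44) = 0, μ(45) = 0, μ(46) = 1, μ(47) = -1, μ(48) = 0, μ(49) = 0, μ(50) = 0, μ(51) = 1, μ(52) = 0, μ(53) = -1, μ(54) = 0, μ(55) = 1, μ(56) = 0, μ(57) = 1, μ(58) = 1, μ(59) = -1, μ(60) = 0, μ(61) = -1, μ(62) = 1, μ(63) = 0, μ(64) = 0, μ(65) = 1, μ(66) = -1, μ(67) = -1, μ(68) = 0, μ(69) = 1, μ(70) = -1, μ(71) = -1, μ(72) = 0, μ(73) = -1, μ(74) = 1, μ(75) = 0, μ(76) = 0, μ(77) = 1, μ(78) = -1, μ(79) = -1, μ(80) = 0, μ(81) = 0, μ(82) = 1, μ(83) = -1, μ(84) = 0, μ(85) = 1, μ(86) = 1. Summing all 86 values: -2. (Mertens function M(x) = Σ_{n ≤ x} μ(n); on average M(x) should be small (PNT ⟺ M(x) = o(x)).)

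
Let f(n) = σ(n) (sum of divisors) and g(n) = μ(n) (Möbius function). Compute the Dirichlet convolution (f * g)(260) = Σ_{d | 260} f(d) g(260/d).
(σ * μ)(260) = 260

Divisors of 260: [1, 2, 4, 5, 10, 13, 20, 26, 52, 65, 130, 260]. For each d | 260:
  d = 1: σ(1) · μ(260/1) = 1 · 0 = 0
  d = 2: σ(2) · μ(260/2) = 3 · -1 = -3
  d = 4: σ(4) · μ(260/4) = 7 · 1 = 7
  d = 5: σ(5) · μ(260/5) = 6 · 0 = 0
  d = 10: σ(10) · μ(260/10) = 18 · 1 = 18
  d = 13: σ(13) · μ(260/13) = 14 · 0 = 0
  d = 20: σ(20) · μ(260/20) = 42 · -1 = -42
  d = 26: σ(26) · μ(260/26) = 42 · 1 = 42
  d = 52: σ(52) · μ(260/52) = 98 · -1 = -98
  d = 65: σ(65) · μ(260/65) = 84 · 0 = 0
  d = 130: σ(130) · μ(260/130) = 252 · -1 = -252
  d = 260: σ(260) · μ(260/260) = 588 · 1 = 588
Summing: (σ * μ)(260) = 0 + -3 + 7 + 0 + 18 + 0 + -42 + 42 + -98 + 0 + -252 + 588 = 260.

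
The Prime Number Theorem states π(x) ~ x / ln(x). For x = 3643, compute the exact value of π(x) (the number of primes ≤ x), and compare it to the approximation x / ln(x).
π(3643) = 510;  x/ln(x) ≈ 444.24;  relative error ≈ 12.89%.

Directly count primes up to 3643: π(3643) = 510. The PNT approximation gives 3643/ln(3643) ≈ 3643/8.20056 ≈ 444.24. Relative error (π(x) − x/ln(x)) / π(x) ≈ 12.89%; the approximation is known to undercount slightly (Li(x) is a better estimate).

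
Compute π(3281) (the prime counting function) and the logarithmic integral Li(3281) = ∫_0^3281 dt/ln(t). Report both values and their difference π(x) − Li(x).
π(3281) = 462;  Li(3281) ≈ 477.66;  π(x) − Li(x) ≈ -15.66.

Direct count of primes ≤ 3281 gives π(3281) = 462. Numerical evaluation of the logarithmic integral gives Li(3281) ≈ 477.66. The difference π(x) − Li(x) ≈ -15.66 is typically negative for small/moderate x (Li(x) overestimates), though Littlewood's theorem shows this sign changes infinitely often.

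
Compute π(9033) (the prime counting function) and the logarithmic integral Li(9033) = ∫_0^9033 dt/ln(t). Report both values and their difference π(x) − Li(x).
π(9033) = 1122;  Li(9033) ≈ 1140.57;  π(x) − Li(x) ≈ -18.57.

Direct count of primes ≤ 9033 gives π(9033) = 1122. Numerical evaluation of the logarithmic integral gives Li(9033) ≈ 1140.57. The difference π(x) − Li(x) ≈ -18.57 is typically negative for small/moderate x (Li(x) overestimates), though Littlewood's theorem shows this sign changes infinitely often.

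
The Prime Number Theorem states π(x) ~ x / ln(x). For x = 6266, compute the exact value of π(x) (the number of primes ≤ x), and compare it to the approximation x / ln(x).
π(6266) = 814;  x/ln(x) ≈ 716.70;  relative error ≈ 11.95%.

Directly count primes up to 6266: π(6266) = 814. The PNT approximation gives 6266/ln(6266) ≈ 6266/8.74289 ≈ 716.70. Relative error (π(x) − x/ln(x)) / π(x) ≈ 11.95%; the approximation is known to undercount slightly (Li(x) is a better estimate).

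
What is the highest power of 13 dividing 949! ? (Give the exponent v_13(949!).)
v_13(949!) = 78

Legendre's formula: v_p(n!) = Σ_{k ≥ 1} ⌊n / p^k⌋. For p = 13, n = 949, the terms are:
  ⌊949/13^1⌋ = ⌊949/13⌋ = 73
  ⌊949/13^2⌋ = ⌊949/169⌋ = 5
(the next term ⌊949/13^3⌋ = 0, terminating the sum). Summing: v_13(949!) = 73 + 5 = 78.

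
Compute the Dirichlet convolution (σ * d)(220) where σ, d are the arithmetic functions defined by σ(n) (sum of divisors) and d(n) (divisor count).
(σ * d)(220) = 1792

Divisors of 220: [1, 2, 4, 5, 10, 11, 20, 22, 44, 55, 110, 220]. For each d | 220:
  d = 1: σ(1) · d(220/1) = 1 · 12 = 12
  d = 2: σ(2) · d(220/2) = 3 · 8 = 24
  d = 4: σ(4) · d(220/4) = 7 · 4 = 28
  d = 5: σ(5) · d(220/5) = 6 · 6 = 36
  d = 10: σ(10) · d(220/10) = 18 · 4 = 72
  d = 11: σ(11) · d(220/11) = 12 · 6 = 72
  d = 20: σ(20) · d(220/20) = 42 · 2 = 84
  d = 22: σ(22) · d(220/22) = 36 · 4 = 144
  d = 44: σ(44) · d(220/44) = 84 · 2 = 168
  d = 55: σ(55) · d(220/55) = 72 · 3 = 216
  d = 110: σ(110) · d(220/110) = 216 · 2 = 432
  d = 220: σ(220) · d(220/220) = 504 · 1 = 504
Summing: (σ * d)(220) = 12 + 24 + 28 + 36 + 72 + 72 + 84 + 144 + 168 + 216 + 432 + 504 = 1792.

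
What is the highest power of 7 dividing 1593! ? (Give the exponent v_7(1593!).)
v_7(1593!) = 263

Legendre's formula: v_p(n!) = Σ_{k ≥ 1} ⌊n / p^k⌋. For p = 7, n = 1593, the terms are:
  ⌊1593/7^1⌋ = ⌊1593/7⌋ = 227
  ⌊1593/7^2⌋ = ⌊1593/49⌋ = 32
  ⌊1593/7^3⌋ = ⌊1593/343⌋ = 4
(the next term ⌊1593/7^4⌋ = 0, terminating the sum). Summing: v_7(1593!) = 227 + 32 + 4 = 263.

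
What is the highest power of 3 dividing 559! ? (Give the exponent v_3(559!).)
v_3(559!) = 276

Legendre's formula: v_p(n!) = Σ_{k ≥ 1} ⌊n / p^k⌋. For p = 3, n = 559, the terms are:
  ⌊559/3^1⌋ = ⌊559/3⌋ = 186
  ⌊559/3^2⌋ = ⌊559/9⌋ = 62
  ⌊559/3^3⌋ = ⌊559/27⌋ = 20
  ⌊559/3^4⌋ = ⌊559/81⌋ = 6
  ⌊559/3^5⌋ = ⌊559/243⌋ = 2
(the next term ⌊559/3^6⌋ = 0, terminating the sum). Summing: v_3(559!) = 186 + 62 + 20 + 6 + 2 = 276.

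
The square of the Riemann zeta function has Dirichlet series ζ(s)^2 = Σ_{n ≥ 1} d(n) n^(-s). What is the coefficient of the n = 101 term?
d(101) = 2

ζ(s)^2 = (Σ 1/m^s)(Σ 1/k^s). The coefficient of 1/n^s in the product is the number of ordered pairs (m, k) with mk = n, which equals d(n). For n = 101, divisors are [1, 101], so d(101) = 2.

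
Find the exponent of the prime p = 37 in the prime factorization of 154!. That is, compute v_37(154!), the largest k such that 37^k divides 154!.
v_37(154!) = 4

Legendre's formula: v_p(n!) = Σ_{k ≥ 1} ⌊n / p^k⌋. For p = 37, n = 154, the terms are:
  ⌊154/37^1⌋ = ⌊154/37⌋ = 4
(the next term ⌊154/37^2⌋ = 0, terminating the sum). Summing: v_37(154!) = 4 = 4.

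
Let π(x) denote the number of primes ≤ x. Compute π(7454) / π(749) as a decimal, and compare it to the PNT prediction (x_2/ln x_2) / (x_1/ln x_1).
π(7454)/π(749) = 943/132 ≈ 7.1439;  PNT prediction ≈ 7.3873.

π(749) = 132 and π(7454) = 943, so π(7454)/π(749) ≈ 7.1439. The PNT-predicted ratio is (7454/ln(7454)) / (749/ln(749)) ≈ 7.3873. The two agree to within a few percent, as expected.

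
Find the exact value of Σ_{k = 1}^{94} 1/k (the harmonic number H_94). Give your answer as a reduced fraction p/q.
H_94 = 3684269126502577787295988888472646995861/718766754945489455304472257065075294400

Direct summation: H_94 = 1 + 1/2 + ... + 1/94. The least common denominator is lcm(1, ..., 94) = 718766754945489455304472257065075294400; over this denominator the numerator is 718766754945489455304472257065075294400 + 359383377472744727652236128532537647200 + 239588918315163151768157419021691764800 + 179691688736372363826118064266268823600 + 143753350989097891060894451413015058880 + 119794459157581575884078709510845882400 + 102680964992212779329210322437867899200 + 89845844368186181913059032133134411800 + 79862972771721050589385806340563921600 + 71876675494548945530447225706507529440 + 65342432267771768664042932460461390400 + 59897229578790787942039354755422941200 + 55289750380422265792651712081928868800 + 51340482496106389664605161218933949600 + 47917783663032630353631483804338352960 + 44922922184093090956529516066567205900 + 42280397349734673841439544533239723200 + 39931486385860525294692903170281960800 + 37829829207657339752866960898161857600 + 35938337747274472765223612853253764720 + 34226988330737593109736774145955966400 + 32671216133885884332021466230230695200 + 31250728475890845882803141611525012800 + 29948614789395393971019677377711470600 + 28750670197819578212178890282603011776 + 27644875190211132896325856040964434400 + 26620990923907016863128602113521307200 + 25670241248053194832302580609466974800 + 24785060515361705355326629553968113600 + 23958891831516315176815741902169176480 + 23186024353080305009821685711776622400 + 22461461092046545478264758033283602950 + 21780810755923922888014310820153796800 + 21140198674867336920719772266619861600 + 20536192998442555865842064487573579840 + 19965743192930262647346451585140980400 + 19426128512040255548769520461218251200 + 18914914603828669876433480449080928800 + 18429916793474088597550570693976289600 + 17969168873637236382611806426626882360 + 17530896462085108665962737977196958400 + 17113494165368796554868387072977983200 + 16715505928964871053592378071280820800 + 16335608066942942166010733115115347600 + 15972594554344210117877161268112784320 + 15625364237945422941401570805762506400 + 15292909679691265006478133129044155200 + 14974307394697696985509838688855735300 + 14668709284601825618458617491123985600 + 14375335098909789106089445141301505888 + 14093465783244891280479848177746574400 + 13822437595105566448162928020482217200 + 13561636885763951986876835038963684800 + 13310495461953508431564301056760653600 + 13068486453554353732808586492092278080 + 12835120624026597416151290304733487400 + 12609943069219113250955653632720619200 + 12392530257680852677663314776984056800 + 12182487371957448394991055204492801600 + 11979445915758157588407870951084588240 + 11783061556483433693515938640411070400 + 11593012176540152504910842855888311200 + 11408996110245864369912258048651988800 + 11230730546023272739132379016641801475 + 11057950076084453158530342416385773760 + 10890405377961961444007155410076898400 + 10727862014111782914992123239777243200 + 10570099337433668460359886133309930800 + 10416909491963615294267713870508337600 + 10268096499221277932921032243786789920 + 10123475421767457116964397986832046400 + 9982871596465131323673225792570490200 + 9846119930760129524718798041987332800 + 9713064256020127774384760230609125600 + 9583556732606526070726296760867670592 + 9457457301914334938216740224540464400 + 9334633181110252666291847494351627200 + 9214958396737044298775285346988144800 + 9098313353740372851955345026140193600 + 8984584436818618191305903213313441180 + 8873663641302338954376200704507102400 + 8765448231042554332981368988598479200 + 8659840421029993437403280205603316800 + 8556747082684398277434193536488991600 + 8456079469946934768287908906647944640 + 8357752964482435526796189035640410400 + 8261686838453901785108876517989371200 + 8167804033471471083005366557557673800 + 8076030954443701744994070304101969600 + 7986297277172105058938580634056392160 + 7898535768631752256093101725989838400 + 7812682118972711470700785402881253200 + 7728674784360101669940561903925540800 + 7646454839845632503239066564522077600 = 3684269126502577787295988888472646995861, so H_94 = 3684269126502577787295988888472646995861/718766754945489455304472257065075294400 (already in lowest terms) ≈ 5.12582. (The PNT-adjacent estimate ln(94) + γ ≈ 5.12051 matches within O(1/n).)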